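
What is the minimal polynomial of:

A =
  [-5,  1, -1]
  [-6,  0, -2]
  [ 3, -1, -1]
x^2 + 4*x + 4

The characteristic polynomial is χ_A(x) = (x + 2)^3, so the eigenvalues are known. The minimal polynomial is
  m_A(x) = Π_λ (x − λ)^{k_λ}
where k_λ is the size of the *largest* Jordan block for λ (equivalently, the smallest k with (A − λI)^k v = 0 for every generalised eigenvector v of λ).

  λ = -2: largest Jordan block has size 2, contributing (x + 2)^2

So m_A(x) = (x + 2)^2 = x^2 + 4*x + 4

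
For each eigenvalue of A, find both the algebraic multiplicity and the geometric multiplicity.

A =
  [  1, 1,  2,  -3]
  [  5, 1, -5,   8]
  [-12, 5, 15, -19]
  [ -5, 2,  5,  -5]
λ = 3: alg = 4, geom = 2

Step 1 — factor the characteristic polynomial to read off the algebraic multiplicities:
  χ_A(x) = (x - 3)^4

Step 2 — compute geometric multiplicities via the rank-nullity identity g(λ) = n − rank(A − λI):
  rank(A − (3)·I) = 2, so dim ker(A − (3)·I) = n − 2 = 2

Summary:
  λ = 3: algebraic multiplicity = 4, geometric multiplicity = 2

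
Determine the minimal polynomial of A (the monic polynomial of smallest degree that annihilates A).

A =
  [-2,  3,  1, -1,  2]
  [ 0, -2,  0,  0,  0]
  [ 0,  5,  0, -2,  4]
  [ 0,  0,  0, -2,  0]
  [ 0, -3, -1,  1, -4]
x^3 + 6*x^2 + 12*x + 8

The characteristic polynomial is χ_A(x) = (x + 2)^5, so the eigenvalues are known. The minimal polynomial is
  m_A(x) = Π_λ (x − λ)^{k_λ}
where k_λ is the size of the *largest* Jordan block for λ (equivalently, the smallest k with (A − λI)^k v = 0 for every generalised eigenvector v of λ).

  λ = -2: largest Jordan block has size 3, contributing (x + 2)^3

So m_A(x) = (x + 2)^3 = x^3 + 6*x^2 + 12*x + 8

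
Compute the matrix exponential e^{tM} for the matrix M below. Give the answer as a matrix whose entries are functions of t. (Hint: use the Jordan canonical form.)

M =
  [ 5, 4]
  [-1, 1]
e^{tM} =
  [2*t*exp(3*t) + exp(3*t), 4*t*exp(3*t)]
  [-t*exp(3*t), -2*t*exp(3*t) + exp(3*t)]

Strategy: write M = P · J · P⁻¹ where J is a Jordan canonical form, so e^{tM} = P · e^{tJ} · P⁻¹, and e^{tJ} can be computed block-by-block.

M has Jordan form
J =
  [3, 1]
  [0, 3]
(up to reordering of blocks).

Per-block formulas:
  For a 2×2 Jordan block J_2(3): exp(t · J_2(3)) = e^(3t)·(I + t·N), where N is the 2×2 nilpotent shift.

After assembling e^{tJ} and conjugating by P, we get:

e^{tM} =
  [2*t*exp(3*t) + exp(3*t), 4*t*exp(3*t)]
  [-t*exp(3*t), -2*t*exp(3*t) + exp(3*t)]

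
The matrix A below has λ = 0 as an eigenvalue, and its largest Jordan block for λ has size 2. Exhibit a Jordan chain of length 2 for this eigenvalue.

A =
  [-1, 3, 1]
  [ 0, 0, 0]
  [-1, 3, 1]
A Jordan chain for λ = 0 of length 2:
v_1 = (-1, 0, -1)ᵀ
v_2 = (1, 0, 0)ᵀ

Let N = A − (0)·I. We want v_2 with N^2 v_2 = 0 but N^1 v_2 ≠ 0; then v_{j-1} := N · v_j for j = 2, …, 2.

Pick v_2 = (1, 0, 0)ᵀ.
Then v_1 = N · v_2 = (-1, 0, -1)ᵀ.

Sanity check: (A − (0)·I) v_1 = (0, 0, 0)ᵀ = 0. ✓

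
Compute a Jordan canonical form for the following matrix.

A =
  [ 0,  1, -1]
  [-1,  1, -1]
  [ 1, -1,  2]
J_3(1)

The characteristic polynomial is
  det(x·I − A) = x^3 - 3*x^2 + 3*x - 1 = (x - 1)^3

Eigenvalues and multiplicities (the geometric multiplicity of λ is n − rank(A − λI), which equals the number of Jordan blocks for λ):
  λ = 1: algebraic multiplicity = 3, geometric multiplicity = 1

Determining the block sizes for each eigenvalue:
  λ = 1: one block (gm = 1), so the single block has size am = 3 → block sizes [3]

Assembling the blocks gives a Jordan form
J =
  [1, 1, 0]
  [0, 1, 1]
  [0, 0, 1]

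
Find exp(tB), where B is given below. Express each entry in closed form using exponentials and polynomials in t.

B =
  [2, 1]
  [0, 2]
e^{tB} =
  [exp(2*t), t*exp(2*t)]
  [0, exp(2*t)]

Strategy: write B = P · J · P⁻¹ where J is a Jordan canonical form, so e^{tB} = P · e^{tJ} · P⁻¹, and e^{tJ} can be computed block-by-block.

B has Jordan form
J =
  [2, 1]
  [0, 2]
(up to reordering of blocks).

Per-block formulas:
  For a 2×2 Jordan block J_2(2): exp(t · J_2(2)) = e^(2t)·(I + t·N), where N is the 2×2 nilpotent shift.

After assembling e^{tJ} and conjugating by P, we get:

e^{tB} =
  [exp(2*t), t*exp(2*t)]
  [0, exp(2*t)]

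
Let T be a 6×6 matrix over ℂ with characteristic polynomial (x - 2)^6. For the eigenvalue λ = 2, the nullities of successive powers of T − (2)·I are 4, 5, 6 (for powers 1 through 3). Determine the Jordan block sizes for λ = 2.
Block sizes for λ = 2: [3, 1, 1, 1]

From the dimensions of kernels of powers, the number of Jordan blocks of size at least j is d_j − d_{j−1} where d_j = dim ker(N^j) (with d_0 = 0). Computing the differences gives [4, 1, 1].
The number of blocks of size exactly k is (#blocks of size ≥ k) − (#blocks of size ≥ k + 1), so the partition is: 3 block(s) of size 1, 1 block(s) of size 3.
In nonincreasing order the block sizes are [3, 1, 1, 1].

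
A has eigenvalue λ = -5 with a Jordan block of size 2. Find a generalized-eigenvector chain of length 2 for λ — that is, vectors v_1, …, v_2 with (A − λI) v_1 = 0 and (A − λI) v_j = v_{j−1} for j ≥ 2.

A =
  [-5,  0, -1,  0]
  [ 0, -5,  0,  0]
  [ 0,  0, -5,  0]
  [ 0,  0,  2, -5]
A Jordan chain for λ = -5 of length 2:
v_1 = (-1, 0, 0, 2)ᵀ
v_2 = (0, 0, 1, 0)ᵀ

Let N = A − (-5)·I. We want v_2 with N^2 v_2 = 0 but N^1 v_2 ≠ 0; then v_{j-1} := N · v_j for j = 2, …, 2.

Pick v_2 = (0, 0, 1, 0)ᵀ.
Then v_1 = N · v_2 = (-1, 0, 0, 2)ᵀ.

Sanity check: (A − (-5)·I) v_1 = (0, 0, 0, 0)ᵀ = 0. ✓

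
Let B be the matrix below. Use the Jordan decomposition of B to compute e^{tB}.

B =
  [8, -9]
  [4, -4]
e^{tB} =
  [6*t*exp(2*t) + exp(2*t), -9*t*exp(2*t)]
  [4*t*exp(2*t), -6*t*exp(2*t) + exp(2*t)]

Strategy: write B = P · J · P⁻¹ where J is a Jordan canonical form, so e^{tB} = P · e^{tJ} · P⁻¹, and e^{tJ} can be computed block-by-block.

B has Jordan form
J =
  [2, 1]
  [0, 2]
(up to reordering of blocks).

Per-block formulas:
  For a 2×2 Jordan block J_2(2): exp(t · J_2(2)) = e^(2t)·(I + t·N), where N is the 2×2 nilpotent shift.

After assembling e^{tJ} and conjugating by P, we get:

e^{tB} =
  [6*t*exp(2*t) + exp(2*t), -9*t*exp(2*t)]
  [4*t*exp(2*t), -6*t*exp(2*t) + exp(2*t)]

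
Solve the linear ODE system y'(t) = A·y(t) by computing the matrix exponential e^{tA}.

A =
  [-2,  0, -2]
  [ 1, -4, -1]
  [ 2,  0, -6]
e^{tA} =
  [2*t*exp(-4*t) + exp(-4*t), 0, -2*t*exp(-4*t)]
  [t*exp(-4*t), exp(-4*t), -t*exp(-4*t)]
  [2*t*exp(-4*t), 0, -2*t*exp(-4*t) + exp(-4*t)]

Strategy: write A = P · J · P⁻¹ where J is a Jordan canonical form, so e^{tA} = P · e^{tJ} · P⁻¹, and e^{tJ} can be computed block-by-block.

A has Jordan form
J =
  [-4,  1,  0]
  [ 0, -4,  0]
  [ 0,  0, -4]
(up to reordering of blocks).

Per-block formulas:
  For a 1×1 block at λ = -4: exp(t · [-4]) = [e^(-4t)].
  For a 2×2 Jordan block J_2(-4): exp(t · J_2(-4)) = e^(-4t)·(I + t·N), where N is the 2×2 nilpotent shift.

After assembling e^{tJ} and conjugating by P, we get:

e^{tA} =
  [2*t*exp(-4*t) + exp(-4*t), 0, -2*t*exp(-4*t)]
  [t*exp(-4*t), exp(-4*t), -t*exp(-4*t)]
  [2*t*exp(-4*t), 0, -2*t*exp(-4*t) + exp(-4*t)]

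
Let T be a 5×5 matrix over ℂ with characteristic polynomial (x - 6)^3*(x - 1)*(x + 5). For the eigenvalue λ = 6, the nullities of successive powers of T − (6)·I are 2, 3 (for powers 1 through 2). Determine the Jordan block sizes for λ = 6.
Block sizes for λ = 6: [2, 1]

From the dimensions of kernels of powers, the number of Jordan blocks of size at least j is d_j − d_{j−1} where d_j = dim ker(N^j) (with d_0 = 0). Computing the differences gives [2, 1].
The number of blocks of size exactly k is (#blocks of size ≥ k) − (#blocks of size ≥ k + 1), so the partition is: 1 block(s) of size 1, 1 block(s) of size 2.
In nonincreasing order the block sizes are [2, 1].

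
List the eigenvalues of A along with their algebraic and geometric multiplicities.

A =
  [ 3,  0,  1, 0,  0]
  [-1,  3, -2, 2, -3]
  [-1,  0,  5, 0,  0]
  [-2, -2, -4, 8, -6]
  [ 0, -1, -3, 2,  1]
λ = 4: alg = 5, geom = 3

Step 1 — factor the characteristic polynomial to read off the algebraic multiplicities:
  χ_A(x) = (x - 4)^5

Step 2 — compute geometric multiplicities via the rank-nullity identity g(λ) = n − rank(A − λI):
  rank(A − (4)·I) = 2, so dim ker(A − (4)·I) = n − 2 = 3

Summary:
  λ = 4: algebraic multiplicity = 5, geometric multiplicity = 3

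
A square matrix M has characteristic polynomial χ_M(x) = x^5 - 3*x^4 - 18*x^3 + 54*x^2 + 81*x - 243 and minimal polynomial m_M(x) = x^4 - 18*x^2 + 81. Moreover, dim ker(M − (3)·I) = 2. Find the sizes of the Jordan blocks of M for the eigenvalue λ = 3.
Block sizes for λ = 3: [2, 1]

Step 1 — from the characteristic polynomial, algebraic multiplicity of λ = 3 is 3. From dim ker(M − (3)·I) = 2, there are exactly 2 Jordan blocks for λ = 3.
Step 2 — from the minimal polynomial, the factor (x − 3)^2 tells us the largest block for λ = 3 has size 2.
Step 3 — with total size 3, 2 blocks, and largest block 2, the block sizes (in nonincreasing order) are [2, 1].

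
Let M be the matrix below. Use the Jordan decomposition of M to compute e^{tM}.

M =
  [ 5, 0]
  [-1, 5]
e^{tM} =
  [exp(5*t), 0]
  [-t*exp(5*t), exp(5*t)]

Strategy: write M = P · J · P⁻¹ where J is a Jordan canonical form, so e^{tM} = P · e^{tJ} · P⁻¹, and e^{tJ} can be computed block-by-block.

M has Jordan form
J =
  [5, 1]
  [0, 5]
(up to reordering of blocks).

Per-block formulas:
  For a 2×2 Jordan block J_2(5): exp(t · J_2(5)) = e^(5t)·(I + t·N), where N is the 2×2 nilpotent shift.

After assembling e^{tJ} and conjugating by P, we get:

e^{tM} =
  [exp(5*t), 0]
  [-t*exp(5*t), exp(5*t)]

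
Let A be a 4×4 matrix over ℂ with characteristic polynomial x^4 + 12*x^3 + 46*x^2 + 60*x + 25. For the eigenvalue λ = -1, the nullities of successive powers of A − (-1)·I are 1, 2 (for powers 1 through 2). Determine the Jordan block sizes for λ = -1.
Block sizes for λ = -1: [2]

From the dimensions of kernels of powers, the number of Jordan blocks of size at least j is d_j − d_{j−1} where d_j = dim ker(N^j) (with d_0 = 0). Computing the differences gives [1, 1].
The number of blocks of size exactly k is (#blocks of size ≥ k) − (#blocks of size ≥ k + 1), so the partition is: 1 block(s) of size 2.
In nonincreasing order the block sizes are [2].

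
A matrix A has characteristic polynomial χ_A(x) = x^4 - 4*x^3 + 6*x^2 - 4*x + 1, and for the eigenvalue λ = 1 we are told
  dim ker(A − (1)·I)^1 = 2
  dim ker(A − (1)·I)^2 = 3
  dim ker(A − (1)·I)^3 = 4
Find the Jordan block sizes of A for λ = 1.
Block sizes for λ = 1: [3, 1]

From the dimensions of kernels of powers, the number of Jordan blocks of size at least j is d_j − d_{j−1} where d_j = dim ker(N^j) (with d_0 = 0). Computing the differences gives [2, 1, 1].
The number of blocks of size exactly k is (#blocks of size ≥ k) − (#blocks of size ≥ k + 1), so the partition is: 1 block(s) of size 1, 1 block(s) of size 3.
In nonincreasing order the block sizes are [3, 1].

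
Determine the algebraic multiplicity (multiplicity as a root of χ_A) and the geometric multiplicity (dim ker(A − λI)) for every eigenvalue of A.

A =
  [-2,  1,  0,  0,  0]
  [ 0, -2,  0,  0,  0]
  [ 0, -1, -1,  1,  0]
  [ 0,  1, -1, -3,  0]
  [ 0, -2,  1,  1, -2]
λ = -2: alg = 5, geom = 3

Step 1 — factor the characteristic polynomial to read off the algebraic multiplicities:
  χ_A(x) = (x + 2)^5

Step 2 — compute geometric multiplicities via the rank-nullity identity g(λ) = n − rank(A − λI):
  rank(A − (-2)·I) = 2, so dim ker(A − (-2)·I) = n − 2 = 3

Summary:
  λ = -2: algebraic multiplicity = 5, geometric multiplicity = 3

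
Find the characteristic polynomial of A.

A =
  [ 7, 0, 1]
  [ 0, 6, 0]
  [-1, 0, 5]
x^3 - 18*x^2 + 108*x - 216

Expanding det(x·I − A) (e.g. by cofactor expansion or by noting that A is similar to its Jordan form J, which has the same characteristic polynomial as A) gives
  χ_A(x) = x^3 - 18*x^2 + 108*x - 216
which factors as (x - 6)^3. The eigenvalues (with algebraic multiplicities) are λ = 6 with multiplicity 3.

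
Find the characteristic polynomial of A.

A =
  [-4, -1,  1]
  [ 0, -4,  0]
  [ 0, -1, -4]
x^3 + 12*x^2 + 48*x + 64

Expanding det(x·I − A) (e.g. by cofactor expansion or by noting that A is similar to its Jordan form J, which has the same characteristic polynomial as A) gives
  χ_A(x) = x^3 + 12*x^2 + 48*x + 64
which factors as (x + 4)^3. The eigenvalues (with algebraic multiplicities) are λ = -4 with multiplicity 3.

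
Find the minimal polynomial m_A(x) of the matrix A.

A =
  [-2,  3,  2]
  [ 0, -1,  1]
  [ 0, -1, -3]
x^3 + 6*x^2 + 12*x + 8

The characteristic polynomial is χ_A(x) = (x + 2)^3, so the eigenvalues are known. The minimal polynomial is
  m_A(x) = Π_λ (x − λ)^{k_λ}
where k_λ is the size of the *largest* Jordan block for λ (equivalently, the smallest k with (A − λI)^k v = 0 for every generalised eigenvector v of λ).

  λ = -2: largest Jordan block has size 3, contributing (x + 2)^3

So m_A(x) = (x + 2)^3 = x^3 + 6*x^2 + 12*x + 8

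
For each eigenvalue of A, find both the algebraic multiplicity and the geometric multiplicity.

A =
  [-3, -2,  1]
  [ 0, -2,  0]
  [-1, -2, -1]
λ = -2: alg = 3, geom = 2

Step 1 — factor the characteristic polynomial to read off the algebraic multiplicities:
  χ_A(x) = (x + 2)^3

Step 2 — compute geometric multiplicities via the rank-nullity identity g(λ) = n − rank(A − λI):
  rank(A − (-2)·I) = 1, so dim ker(A − (-2)·I) = n − 1 = 2

Summary:
  λ = -2: algebraic multiplicity = 3, geometric multiplicity = 2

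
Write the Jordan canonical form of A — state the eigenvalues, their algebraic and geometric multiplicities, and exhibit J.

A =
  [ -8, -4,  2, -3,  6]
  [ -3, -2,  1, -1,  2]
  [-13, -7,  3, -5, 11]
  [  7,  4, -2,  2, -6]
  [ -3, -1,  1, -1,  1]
J_2(-1) ⊕ J_2(-1) ⊕ J_1(0)

The characteristic polynomial is
  det(x·I − A) = x^5 + 4*x^4 + 6*x^3 + 4*x^2 + x = x*(x + 1)^4

Eigenvalues and multiplicities (the geometric multiplicity of λ is n − rank(A − λI), which equals the number of Jordan blocks for λ):
  λ = -1: algebraic multiplicity = 4, geometric multiplicity = 2
  λ = 0: algebraic multiplicity = 1, geometric multiplicity = 1

Determining the block sizes for each eigenvalue:
  λ = -1: with am = 4 and gm = 2, the partition is not yet determined (e.g. several partitions of 4 into 2 parts exist). Let N = A − (-1)·I. Computing rank(N^1) = 3, rank(N^2) = 1; the number of blocks of size ≥ j is rank(N^{j−1}) − rank(N^j), giving [2, 2]. So we have 2 block(s) of size 2 → block sizes [2, 2]
  λ = 0: one block (gm = 1), so the single block has size am = 1 → block sizes [1]

Assembling the blocks gives a Jordan form
J =
  [-1,  1,  0,  0, 0]
  [ 0, -1,  0,  0, 0]
  [ 0,  0, -1,  1, 0]
  [ 0,  0,  0, -1, 0]
  [ 0,  0,  0,  0, 0]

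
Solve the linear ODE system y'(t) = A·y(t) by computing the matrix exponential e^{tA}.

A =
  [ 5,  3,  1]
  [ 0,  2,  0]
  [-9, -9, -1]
e^{tA} =
  [3*t*exp(2*t) + exp(2*t), 3*t*exp(2*t), t*exp(2*t)]
  [0, exp(2*t), 0]
  [-9*t*exp(2*t), -9*t*exp(2*t), -3*t*exp(2*t) + exp(2*t)]

Strategy: write A = P · J · P⁻¹ where J is a Jordan canonical form, so e^{tA} = P · e^{tJ} · P⁻¹, and e^{tJ} can be computed block-by-block.

A has Jordan form
J =
  [2, 1, 0]
  [0, 2, 0]
  [0, 0, 2]
(up to reordering of blocks).

Per-block formulas:
  For a 2×2 Jordan block J_2(2): exp(t · J_2(2)) = e^(2t)·(I + t·N), where N is the 2×2 nilpotent shift.
  For a 1×1 block at λ = 2: exp(t · [2]) = [e^(2t)].

After assembling e^{tJ} and conjugating by P, we get:

e^{tA} =
  [3*t*exp(2*t) + exp(2*t), 3*t*exp(2*t), t*exp(2*t)]
  [0, exp(2*t), 0]
  [-9*t*exp(2*t), -9*t*exp(2*t), -3*t*exp(2*t) + exp(2*t)]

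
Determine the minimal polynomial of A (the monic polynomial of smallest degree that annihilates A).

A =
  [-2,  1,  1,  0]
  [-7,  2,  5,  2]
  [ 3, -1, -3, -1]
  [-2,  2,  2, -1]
x^3 + 3*x^2 + 3*x + 1

The characteristic polynomial is χ_A(x) = (x + 1)^4, so the eigenvalues are known. The minimal polynomial is
  m_A(x) = Π_λ (x − λ)^{k_λ}
where k_λ is the size of the *largest* Jordan block for λ (equivalently, the smallest k with (A − λI)^k v = 0 for every generalised eigenvector v of λ).

  λ = -1: largest Jordan block has size 3, contributing (x + 1)^3

So m_A(x) = (x + 1)^3 = x^3 + 3*x^2 + 3*x + 1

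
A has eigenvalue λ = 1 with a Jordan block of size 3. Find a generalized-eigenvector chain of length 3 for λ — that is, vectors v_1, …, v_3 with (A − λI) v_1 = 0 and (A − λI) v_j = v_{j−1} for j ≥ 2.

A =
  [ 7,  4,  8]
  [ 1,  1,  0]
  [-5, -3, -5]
A Jordan chain for λ = 1 of length 3:
v_1 = (0, 6, -3)ᵀ
v_2 = (6, 1, -5)ᵀ
v_3 = (1, 0, 0)ᵀ

Let N = A − (1)·I. We want v_3 with N^3 v_3 = 0 but N^2 v_3 ≠ 0; then v_{j-1} := N · v_j for j = 3, …, 2.

Pick v_3 = (1, 0, 0)ᵀ.
Then v_2 = N · v_3 = (6, 1, -5)ᵀ.
Then v_1 = N · v_2 = (0, 6, -3)ᵀ.

Sanity check: (A − (1)·I) v_1 = (0, 0, 0)ᵀ = 0. ✓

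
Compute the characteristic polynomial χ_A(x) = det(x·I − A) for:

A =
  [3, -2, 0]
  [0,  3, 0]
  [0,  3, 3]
x^3 - 9*x^2 + 27*x - 27

Expanding det(x·I − A) (e.g. by cofactor expansion or by noting that A is similar to its Jordan form J, which has the same characteristic polynomial as A) gives
  χ_A(x) = x^3 - 9*x^2 + 27*x - 27
which factors as (x - 3)^3. The eigenvalues (with algebraic multiplicities) are λ = 3 with multiplicity 3.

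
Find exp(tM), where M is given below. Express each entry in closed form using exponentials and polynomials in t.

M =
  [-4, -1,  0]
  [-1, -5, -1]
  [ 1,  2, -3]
e^{tM} =
  [t^2*exp(-4*t)/2 + exp(-4*t), t^2*exp(-4*t)/2 - t*exp(-4*t), t^2*exp(-4*t)/2]
  [-t*exp(-4*t), -t*exp(-4*t) + exp(-4*t), -t*exp(-4*t)]
  [-t^2*exp(-4*t)/2 + t*exp(-4*t), -t^2*exp(-4*t)/2 + 2*t*exp(-4*t), -t^2*exp(-4*t)/2 + t*exp(-4*t) + exp(-4*t)]

Strategy: write M = P · J · P⁻¹ where J is a Jordan canonical form, so e^{tM} = P · e^{tJ} · P⁻¹, and e^{tJ} can be computed block-by-block.

M has Jordan form
J =
  [-4,  1,  0]
  [ 0, -4,  1]
  [ 0,  0, -4]
(up to reordering of blocks).

Per-block formulas:
  For a 3×3 Jordan block J_3(-4): exp(t · J_3(-4)) = e^(-4t)·(I + t·N + (t^2/2)·N^2), where N is the 3×3 nilpotent shift.

After assembling e^{tJ} and conjugating by P, we get:

e^{tM} =
  [t^2*exp(-4*t)/2 + exp(-4*t), t^2*exp(-4*t)/2 - t*exp(-4*t), t^2*exp(-4*t)/2]
  [-t*exp(-4*t), -t*exp(-4*t) + exp(-4*t), -t*exp(-4*t)]
  [-t^2*exp(-4*t)/2 + t*exp(-4*t), -t^2*exp(-4*t)/2 + 2*t*exp(-4*t), -t^2*exp(-4*t)/2 + t*exp(-4*t) + exp(-4*t)]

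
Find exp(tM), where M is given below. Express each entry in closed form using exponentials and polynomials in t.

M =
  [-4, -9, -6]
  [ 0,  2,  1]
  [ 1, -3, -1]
e^{tM} =
  [3*t^2*exp(-t)/2 - 3*t*exp(-t) + exp(-t), 9*t^2*exp(-t) - 9*t*exp(-t), 9*t^2*exp(-t)/2 - 6*t*exp(-t)]
  [t^2*exp(-t)/2, 3*t^2*exp(-t) + 3*t*exp(-t) + exp(-t), 3*t^2*exp(-t)/2 + t*exp(-t)]
  [-3*t^2*exp(-t)/2 + t*exp(-t), -9*t^2*exp(-t) - 3*t*exp(-t), -9*t^2*exp(-t)/2 + exp(-t)]

Strategy: write M = P · J · P⁻¹ where J is a Jordan canonical form, so e^{tM} = P · e^{tJ} · P⁻¹, and e^{tJ} can be computed block-by-block.

M has Jordan form
J =
  [-1,  1,  0]
  [ 0, -1,  1]
  [ 0,  0, -1]
(up to reordering of blocks).

Per-block formulas:
  For a 3×3 Jordan block J_3(-1): exp(t · J_3(-1)) = e^(-1t)·(I + t·N + (t^2/2)·N^2), where N is the 3×3 nilpotent shift.

After assembling e^{tJ} and conjugating by P, we get:

e^{tM} =
  [3*t^2*exp(-t)/2 - 3*t*exp(-t) + exp(-t), 9*t^2*exp(-t) - 9*t*exp(-t), 9*t^2*exp(-t)/2 - 6*t*exp(-t)]
  [t^2*exp(-t)/2, 3*t^2*exp(-t) + 3*t*exp(-t) + exp(-t), 3*t^2*exp(-t)/2 + t*exp(-t)]
  [-3*t^2*exp(-t)/2 + t*exp(-t), -9*t^2*exp(-t) - 3*t*exp(-t), -9*t^2*exp(-t)/2 + exp(-t)]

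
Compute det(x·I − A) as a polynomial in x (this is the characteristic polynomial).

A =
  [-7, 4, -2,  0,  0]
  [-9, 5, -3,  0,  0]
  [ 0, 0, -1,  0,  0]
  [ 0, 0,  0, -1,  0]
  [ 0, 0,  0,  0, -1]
x^5 + 5*x^4 + 10*x^3 + 10*x^2 + 5*x + 1

Expanding det(x·I − A) (e.g. by cofactor expansion or by noting that A is similar to its Jordan form J, which has the same characteristic polynomial as A) gives
  χ_A(x) = x^5 + 5*x^4 + 10*x^3 + 10*x^2 + 5*x + 1
which factors as (x + 1)^5. The eigenvalues (with algebraic multiplicities) are λ = -1 with multiplicity 5.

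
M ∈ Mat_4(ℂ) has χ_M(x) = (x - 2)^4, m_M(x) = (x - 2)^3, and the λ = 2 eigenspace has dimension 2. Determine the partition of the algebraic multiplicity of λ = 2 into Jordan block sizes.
Block sizes for λ = 2: [3, 1]

Step 1 — from the characteristic polynomial, algebraic multiplicity of λ = 2 is 4. From dim ker(M − (2)·I) = 2, there are exactly 2 Jordan blocks for λ = 2.
Step 2 — from the minimal polynomial, the factor (x − 2)^3 tells us the largest block for λ = 2 has size 3.
Step 3 — with total size 4, 2 blocks, and largest block 3, the block sizes (in nonincreasing order) are [3, 1].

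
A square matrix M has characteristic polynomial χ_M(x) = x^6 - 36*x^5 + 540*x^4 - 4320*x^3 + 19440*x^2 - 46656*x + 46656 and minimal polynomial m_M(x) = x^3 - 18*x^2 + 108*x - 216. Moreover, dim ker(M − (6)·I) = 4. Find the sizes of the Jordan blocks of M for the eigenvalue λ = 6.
Block sizes for λ = 6: [3, 1, 1, 1]

Step 1 — from the characteristic polynomial, algebraic multiplicity of λ = 6 is 6. From dim ker(M − (6)·I) = 4, there are exactly 4 Jordan blocks for λ = 6.
Step 2 — from the minimal polynomial, the factor (x − 6)^3 tells us the largest block for λ = 6 has size 3.
Step 3 — with total size 6, 4 blocks, and largest block 3, the block sizes (in nonincreasing order) are [3, 1, 1, 1].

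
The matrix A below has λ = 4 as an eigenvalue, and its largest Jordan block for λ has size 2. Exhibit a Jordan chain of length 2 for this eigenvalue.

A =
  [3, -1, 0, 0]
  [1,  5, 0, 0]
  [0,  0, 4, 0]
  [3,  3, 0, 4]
A Jordan chain for λ = 4 of length 2:
v_1 = (-1, 1, 0, 3)ᵀ
v_2 = (1, 0, 0, 0)ᵀ

Let N = A − (4)·I. We want v_2 with N^2 v_2 = 0 but N^1 v_2 ≠ 0; then v_{j-1} := N · v_j for j = 2, …, 2.

Pick v_2 = (1, 0, 0, 0)ᵀ.
Then v_1 = N · v_2 = (-1, 1, 0, 3)ᵀ.

Sanity check: (A − (4)·I) v_1 = (0, 0, 0, 0)ᵀ = 0. ✓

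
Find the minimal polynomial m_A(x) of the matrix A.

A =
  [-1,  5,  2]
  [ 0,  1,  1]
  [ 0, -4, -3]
x^3 + 3*x^2 + 3*x + 1

The characteristic polynomial is χ_A(x) = (x + 1)^3, so the eigenvalues are known. The minimal polynomial is
  m_A(x) = Π_λ (x − λ)^{k_λ}
where k_λ is the size of the *largest* Jordan block for λ (equivalently, the smallest k with (A − λI)^k v = 0 for every generalised eigenvector v of λ).

  λ = -1: largest Jordan block has size 3, contributing (x + 1)^3

So m_A(x) = (x + 1)^3 = x^3 + 3*x^2 + 3*x + 1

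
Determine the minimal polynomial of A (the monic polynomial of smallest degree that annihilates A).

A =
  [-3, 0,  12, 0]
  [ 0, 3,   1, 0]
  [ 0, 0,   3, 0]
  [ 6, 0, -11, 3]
x^3 - 3*x^2 - 9*x + 27

The characteristic polynomial is χ_A(x) = (x - 3)^3*(x + 3), so the eigenvalues are known. The minimal polynomial is
  m_A(x) = Π_λ (x − λ)^{k_λ}
where k_λ is the size of the *largest* Jordan block for λ (equivalently, the smallest k with (A − λI)^k v = 0 for every generalised eigenvector v of λ).

  λ = -3: largest Jordan block has size 1, contributing (x + 3)
  λ = 3: largest Jordan block has size 2, contributing (x − 3)^2

So m_A(x) = (x - 3)^2*(x + 3) = x^3 - 3*x^2 - 9*x + 27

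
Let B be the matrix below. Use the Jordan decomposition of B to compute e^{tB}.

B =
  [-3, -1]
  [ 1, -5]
e^{tB} =
  [t*exp(-4*t) + exp(-4*t), -t*exp(-4*t)]
  [t*exp(-4*t), -t*exp(-4*t) + exp(-4*t)]

Strategy: write B = P · J · P⁻¹ where J is a Jordan canonical form, so e^{tB} = P · e^{tJ} · P⁻¹, and e^{tJ} can be computed block-by-block.

B has Jordan form
J =
  [-4,  1]
  [ 0, -4]
(up to reordering of blocks).

Per-block formulas:
  For a 2×2 Jordan block J_2(-4): exp(t · J_2(-4)) = e^(-4t)·(I + t·N), where N is the 2×2 nilpotent shift.

After assembling e^{tJ} and conjugating by P, we get:

e^{tB} =
  [t*exp(-4*t) + exp(-4*t), -t*exp(-4*t)]
  [t*exp(-4*t), -t*exp(-4*t) + exp(-4*t)]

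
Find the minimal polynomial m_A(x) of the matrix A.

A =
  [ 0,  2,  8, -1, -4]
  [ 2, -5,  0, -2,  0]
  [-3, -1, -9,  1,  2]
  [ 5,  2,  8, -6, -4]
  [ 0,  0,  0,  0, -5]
x^2 + 10*x + 25

The characteristic polynomial is χ_A(x) = (x + 5)^5, so the eigenvalues are known. The minimal polynomial is
  m_A(x) = Π_λ (x − λ)^{k_λ}
where k_λ is the size of the *largest* Jordan block for λ (equivalently, the smallest k with (A − λI)^k v = 0 for every generalised eigenvector v of λ).

  λ = -5: largest Jordan block has size 2, contributing (x + 5)^2

So m_A(x) = (x + 5)^2 = x^2 + 10*x + 25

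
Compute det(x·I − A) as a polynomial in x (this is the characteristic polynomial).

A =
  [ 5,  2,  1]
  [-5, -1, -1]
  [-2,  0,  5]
x^3 - 9*x^2 + 27*x - 27

Expanding det(x·I − A) (e.g. by cofactor expansion or by noting that A is similar to its Jordan form J, which has the same characteristic polynomial as A) gives
  χ_A(x) = x^3 - 9*x^2 + 27*x - 27
which factors as (x - 3)^3. The eigenvalues (with algebraic multiplicities) are λ = 3 with multiplicity 3.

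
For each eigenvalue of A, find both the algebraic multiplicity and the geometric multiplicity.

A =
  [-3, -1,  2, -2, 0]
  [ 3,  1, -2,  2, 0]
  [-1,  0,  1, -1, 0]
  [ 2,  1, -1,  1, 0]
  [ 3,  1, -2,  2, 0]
λ = 0: alg = 5, geom = 3

Step 1 — factor the characteristic polynomial to read off the algebraic multiplicities:
  χ_A(x) = x^5

Step 2 — compute geometric multiplicities via the rank-nullity identity g(λ) = n − rank(A − λI):
  rank(A − (0)·I) = 2, so dim ker(A − (0)·I) = n − 2 = 3

Summary:
  λ = 0: algebraic multiplicity = 5, geometric multiplicity = 3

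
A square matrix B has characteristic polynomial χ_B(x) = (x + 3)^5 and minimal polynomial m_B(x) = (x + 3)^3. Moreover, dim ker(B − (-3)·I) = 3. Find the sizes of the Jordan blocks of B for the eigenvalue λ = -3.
Block sizes for λ = -3: [3, 1, 1]

Step 1 — from the characteristic polynomial, algebraic multiplicity of λ = -3 is 5. From dim ker(B − (-3)·I) = 3, there are exactly 3 Jordan blocks for λ = -3.
Step 2 — from the minimal polynomial, the factor (x + 3)^3 tells us the largest block for λ = -3 has size 3.
Step 3 — with total size 5, 3 blocks, and largest block 3, the block sizes (in nonincreasing order) are [3, 1, 1].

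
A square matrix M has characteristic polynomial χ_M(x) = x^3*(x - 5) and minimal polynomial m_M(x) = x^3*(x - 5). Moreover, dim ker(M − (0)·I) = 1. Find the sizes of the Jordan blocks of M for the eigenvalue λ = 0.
Block sizes for λ = 0: [3]

Step 1 — from the characteristic polynomial, algebraic multiplicity of λ = 0 is 3. From dim ker(M − (0)·I) = 1, there are exactly 1 Jordan blocks for λ = 0.
Step 2 — from the minimal polynomial, the factor (x − 0)^3 tells us the largest block for λ = 0 has size 3.
Step 3 — with total size 3, 1 blocks, and largest block 3, the block sizes (in nonincreasing order) are [3].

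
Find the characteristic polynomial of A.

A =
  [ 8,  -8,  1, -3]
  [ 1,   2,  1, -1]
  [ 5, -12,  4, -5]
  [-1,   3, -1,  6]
x^4 - 20*x^3 + 150*x^2 - 500*x + 625

Expanding det(x·I − A) (e.g. by cofactor expansion or by noting that A is similar to its Jordan form J, which has the same characteristic polynomial as A) gives
  χ_A(x) = x^4 - 20*x^3 + 150*x^2 - 500*x + 625
which factors as (x - 5)^4. The eigenvalues (with algebraic multiplicities) are λ = 5 with multiplicity 4.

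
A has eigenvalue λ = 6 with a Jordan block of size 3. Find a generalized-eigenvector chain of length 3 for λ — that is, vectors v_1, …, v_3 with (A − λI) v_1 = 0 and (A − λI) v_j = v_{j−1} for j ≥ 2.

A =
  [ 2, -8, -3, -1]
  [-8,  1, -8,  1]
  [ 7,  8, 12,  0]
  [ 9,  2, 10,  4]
A Jordan chain for λ = 6 of length 3:
v_1 = (4, -2, -2, 6)ᵀ
v_2 = (4, -3, -1, 7)ᵀ
v_3 = (1, -1, 0, 0)ᵀ

Let N = A − (6)·I. We want v_3 with N^3 v_3 = 0 but N^2 v_3 ≠ 0; then v_{j-1} := N · v_j for j = 3, …, 2.

Pick v_3 = (1, -1, 0, 0)ᵀ.
Then v_2 = N · v_3 = (4, -3, -1, 7)ᵀ.
Then v_1 = N · v_2 = (4, -2, -2, 6)ᵀ.

Sanity check: (A − (6)·I) v_1 = (0, 0, 0, 0)ᵀ = 0. ✓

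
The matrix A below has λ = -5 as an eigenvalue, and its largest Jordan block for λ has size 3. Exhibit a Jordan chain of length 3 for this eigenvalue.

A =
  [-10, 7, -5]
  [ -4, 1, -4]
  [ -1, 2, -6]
A Jordan chain for λ = -5 of length 3:
v_1 = (2, 0, -2)ᵀ
v_2 = (-5, -4, -1)ᵀ
v_3 = (1, 0, 0)ᵀ

Let N = A − (-5)·I. We want v_3 with N^3 v_3 = 0 but N^2 v_3 ≠ 0; then v_{j-1} := N · v_j for j = 3, …, 2.

Pick v_3 = (1, 0, 0)ᵀ.
Then v_2 = N · v_3 = (-5, -4, -1)ᵀ.
Then v_1 = N · v_2 = (2, 0, -2)ᵀ.

Sanity check: (A − (-5)·I) v_1 = (0, 0, 0)ᵀ = 0. ✓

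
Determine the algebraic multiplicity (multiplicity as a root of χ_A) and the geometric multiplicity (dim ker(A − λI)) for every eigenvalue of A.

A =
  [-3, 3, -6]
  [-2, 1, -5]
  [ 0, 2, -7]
λ = -3: alg = 3, geom = 1

Step 1 — factor the characteristic polynomial to read off the algebraic multiplicities:
  χ_A(x) = (x + 3)^3

Step 2 — compute geometric multiplicities via the rank-nullity identity g(λ) = n − rank(A − λI):
  rank(A − (-3)·I) = 2, so dim ker(A − (-3)·I) = n − 2 = 1

Summary:
  λ = -3: algebraic multiplicity = 3, geometric multiplicity = 1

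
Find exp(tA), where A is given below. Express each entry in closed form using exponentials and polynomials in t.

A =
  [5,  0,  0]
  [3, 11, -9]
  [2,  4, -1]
e^{tA} =
  [exp(5*t), 0, 0]
  [3*t*exp(5*t), 6*t*exp(5*t) + exp(5*t), -9*t*exp(5*t)]
  [2*t*exp(5*t), 4*t*exp(5*t), -6*t*exp(5*t) + exp(5*t)]

Strategy: write A = P · J · P⁻¹ where J is a Jordan canonical form, so e^{tA} = P · e^{tJ} · P⁻¹, and e^{tJ} can be computed block-by-block.

A has Jordan form
J =
  [5, 1, 0]
  [0, 5, 0]
  [0, 0, 5]
(up to reordering of blocks).

Per-block formulas:
  For a 1×1 block at λ = 5: exp(t · [5]) = [e^(5t)].
  For a 2×2 Jordan block J_2(5): exp(t · J_2(5)) = e^(5t)·(I + t·N), where N is the 2×2 nilpotent shift.

After assembling e^{tJ} and conjugating by P, we get:

e^{tA} =
  [exp(5*t), 0, 0]
  [3*t*exp(5*t), 6*t*exp(5*t) + exp(5*t), -9*t*exp(5*t)]
  [2*t*exp(5*t), 4*t*exp(5*t), -6*t*exp(5*t) + exp(5*t)]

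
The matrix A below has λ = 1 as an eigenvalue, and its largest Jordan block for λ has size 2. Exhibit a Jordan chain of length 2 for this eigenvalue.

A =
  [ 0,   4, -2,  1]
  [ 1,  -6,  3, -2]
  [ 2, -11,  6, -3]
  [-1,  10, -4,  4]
A Jordan chain for λ = 1 of length 2:
v_1 = (-1, 1, 2, -1)ᵀ
v_2 = (1, 0, 0, 0)ᵀ

Let N = A − (1)·I. We want v_2 with N^2 v_2 = 0 but N^1 v_2 ≠ 0; then v_{j-1} := N · v_j for j = 2, …, 2.

Pick v_2 = (1, 0, 0, 0)ᵀ.
Then v_1 = N · v_2 = (-1, 1, 2, -1)ᵀ.

Sanity check: (A − (1)·I) v_1 = (0, 0, 0, 0)ᵀ = 0. ✓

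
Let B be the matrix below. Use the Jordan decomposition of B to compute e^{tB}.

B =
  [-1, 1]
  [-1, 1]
e^{tB} =
  [1 - t, t]
  [-t, t + 1]

Strategy: write B = P · J · P⁻¹ where J is a Jordan canonical form, so e^{tB} = P · e^{tJ} · P⁻¹, and e^{tJ} can be computed block-by-block.

B has Jordan form
J =
  [0, 1]
  [0, 0]
(up to reordering of blocks).

Per-block formulas:
  For a 2×2 Jordan block J_2(0): exp(t · J_2(0)) = e^(0t)·(I + t·N), where N is the 2×2 nilpotent shift.

After assembling e^{tJ} and conjugating by P, we get:

e^{tB} =
  [1 - t, t]
  [-t, t + 1]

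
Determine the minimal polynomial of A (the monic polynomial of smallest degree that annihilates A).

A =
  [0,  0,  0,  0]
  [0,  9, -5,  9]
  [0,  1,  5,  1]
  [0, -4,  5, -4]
x^3 - 10*x^2 + 25*x

The characteristic polynomial is χ_A(x) = x^2*(x - 5)^2, so the eigenvalues are known. The minimal polynomial is
  m_A(x) = Π_λ (x − λ)^{k_λ}
where k_λ is the size of the *largest* Jordan block for λ (equivalently, the smallest k with (A − λI)^k v = 0 for every generalised eigenvector v of λ).

  λ = 0: largest Jordan block has size 1, contributing (x − 0)
  λ = 5: largest Jordan block has size 2, contributing (x − 5)^2

So m_A(x) = x*(x - 5)^2 = x^3 - 10*x^2 + 25*x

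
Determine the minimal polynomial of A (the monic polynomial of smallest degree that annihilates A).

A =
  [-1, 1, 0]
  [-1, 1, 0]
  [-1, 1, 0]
x^2

The characteristic polynomial is χ_A(x) = x^3, so the eigenvalues are known. The minimal polynomial is
  m_A(x) = Π_λ (x − λ)^{k_λ}
where k_λ is the size of the *largest* Jordan block for λ (equivalently, the smallest k with (A − λI)^k v = 0 for every generalised eigenvector v of λ).

  λ = 0: largest Jordan block has size 2, contributing (x − 0)^2

So m_A(x) = x^2 = x^2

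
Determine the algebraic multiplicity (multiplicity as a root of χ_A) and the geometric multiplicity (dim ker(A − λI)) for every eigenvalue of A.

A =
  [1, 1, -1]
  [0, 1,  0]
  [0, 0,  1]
λ = 1: alg = 3, geom = 2

Step 1 — factor the characteristic polynomial to read off the algebraic multiplicities:
  χ_A(x) = (x - 1)^3

Step 2 — compute geometric multiplicities via the rank-nullity identity g(λ) = n − rank(A − λI):
  rank(A − (1)·I) = 1, so dim ker(A − (1)·I) = n − 1 = 2

Summary:
  λ = 1: algebraic multiplicity = 3, geometric multiplicity = 2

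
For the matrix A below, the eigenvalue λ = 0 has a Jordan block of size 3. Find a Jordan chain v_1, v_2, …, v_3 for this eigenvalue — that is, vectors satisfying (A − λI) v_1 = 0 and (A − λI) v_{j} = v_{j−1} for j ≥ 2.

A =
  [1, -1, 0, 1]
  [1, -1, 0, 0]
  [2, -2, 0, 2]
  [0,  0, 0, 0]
A Jordan chain for λ = 0 of length 3:
v_1 = (1, 1, 2, 0)ᵀ
v_2 = (1, 0, 2, 0)ᵀ
v_3 = (0, 0, 0, 1)ᵀ

Let N = A − (0)·I. We want v_3 with N^3 v_3 = 0 but N^2 v_3 ≠ 0; then v_{j-1} := N · v_j for j = 3, …, 2.

Pick v_3 = (0, 0, 0, 1)ᵀ.
Then v_2 = N · v_3 = (1, 0, 2, 0)ᵀ.
Then v_1 = N · v_2 = (1, 1, 2, 0)ᵀ.

Sanity check: (A − (0)·I) v_1 = (0, 0, 0, 0)ᵀ = 0. ✓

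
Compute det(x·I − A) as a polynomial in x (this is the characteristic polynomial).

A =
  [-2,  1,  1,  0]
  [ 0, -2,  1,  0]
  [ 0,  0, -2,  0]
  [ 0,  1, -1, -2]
x^4 + 8*x^3 + 24*x^2 + 32*x + 16

Expanding det(x·I − A) (e.g. by cofactor expansion or by noting that A is similar to its Jordan form J, which has the same characteristic polynomial as A) gives
  χ_A(x) = x^4 + 8*x^3 + 24*x^2 + 32*x + 16
which factors as (x + 2)^4. The eigenvalues (with algebraic multiplicities) are λ = -2 with multiplicity 4.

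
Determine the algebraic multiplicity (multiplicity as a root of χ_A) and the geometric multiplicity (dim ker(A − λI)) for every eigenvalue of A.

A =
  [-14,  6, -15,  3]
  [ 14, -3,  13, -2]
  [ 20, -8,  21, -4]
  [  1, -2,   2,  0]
λ = 1: alg = 4, geom = 2

Step 1 — factor the characteristic polynomial to read off the algebraic multiplicities:
  χ_A(x) = (x - 1)^4

Step 2 — compute geometric multiplicities via the rank-nullity identity g(λ) = n − rank(A − λI):
  rank(A − (1)·I) = 2, so dim ker(A − (1)·I) = n − 2 = 2

Summary:
  λ = 1: algebraic multiplicity = 4, geometric multiplicity = 2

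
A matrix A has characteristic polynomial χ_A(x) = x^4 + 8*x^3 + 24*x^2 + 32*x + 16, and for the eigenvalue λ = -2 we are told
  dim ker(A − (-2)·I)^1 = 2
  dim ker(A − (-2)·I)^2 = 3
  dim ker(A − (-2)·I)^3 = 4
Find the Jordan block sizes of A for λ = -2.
Block sizes for λ = -2: [3, 1]

From the dimensions of kernels of powers, the number of Jordan blocks of size at least j is d_j − d_{j−1} where d_j = dim ker(N^j) (with d_0 = 0). Computing the differences gives [2, 1, 1].
The number of blocks of size exactly k is (#blocks of size ≥ k) − (#blocks of size ≥ k + 1), so the partition is: 1 block(s) of size 1, 1 block(s) of size 3.
In nonincreasing order the block sizes are [3, 1].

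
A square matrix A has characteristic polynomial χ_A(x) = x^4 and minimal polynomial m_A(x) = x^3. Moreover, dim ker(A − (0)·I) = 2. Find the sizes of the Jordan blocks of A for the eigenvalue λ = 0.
Block sizes for λ = 0: [3, 1]

Step 1 — from the characteristic polynomial, algebraic multiplicity of λ = 0 is 4. From dim ker(A − (0)·I) = 2, there are exactly 2 Jordan blocks for λ = 0.
Step 2 — from the minimal polynomial, the factor (x − 0)^3 tells us the largest block for λ = 0 has size 3.
Step 3 — with total size 4, 2 blocks, and largest block 3, the block sizes (in nonincreasing order) are [3, 1].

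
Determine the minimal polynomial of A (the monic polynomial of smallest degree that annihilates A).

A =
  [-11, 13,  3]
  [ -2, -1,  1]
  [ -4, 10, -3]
x^3 + 15*x^2 + 75*x + 125

The characteristic polynomial is χ_A(x) = (x + 5)^3, so the eigenvalues are known. The minimal polynomial is
  m_A(x) = Π_λ (x − λ)^{k_λ}
where k_λ is the size of the *largest* Jordan block for λ (equivalently, the smallest k with (A − λI)^k v = 0 for every generalised eigenvector v of λ).

  λ = -5: largest Jordan block has size 3, contributing (x + 5)^3

So m_A(x) = (x + 5)^3 = x^3 + 15*x^2 + 75*x + 125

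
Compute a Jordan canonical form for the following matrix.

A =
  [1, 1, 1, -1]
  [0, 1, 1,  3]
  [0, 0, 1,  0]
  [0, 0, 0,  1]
J_3(1) ⊕ J_1(1)

The characteristic polynomial is
  det(x·I − A) = x^4 - 4*x^3 + 6*x^2 - 4*x + 1 = (x - 1)^4

Eigenvalues and multiplicities (the geometric multiplicity of λ is n − rank(A − λI), which equals the number of Jordan blocks for λ):
  λ = 1: algebraic multiplicity = 4, geometric multiplicity = 2

Determining the block sizes for each eigenvalue:
  λ = 1: with am = 4 and gm = 2, the partition is not yet determined (e.g. several partitions of 4 into 2 parts exist). Let N = A − (1)·I. Computing rank(N^1) = 2, rank(N^2) = 1, rank(N^3) = 0; the number of blocks of size ≥ j is rank(N^{j−1}) − rank(N^j), giving [2, 1, 1]. So we have 1 block(s) of size 3, 1 block(s) of size 1 → block sizes [3, 1]

Assembling the blocks gives a Jordan form
J =
  [1, 1, 0, 0]
  [0, 1, 1, 0]
  [0, 0, 1, 0]
  [0, 0, 0, 1]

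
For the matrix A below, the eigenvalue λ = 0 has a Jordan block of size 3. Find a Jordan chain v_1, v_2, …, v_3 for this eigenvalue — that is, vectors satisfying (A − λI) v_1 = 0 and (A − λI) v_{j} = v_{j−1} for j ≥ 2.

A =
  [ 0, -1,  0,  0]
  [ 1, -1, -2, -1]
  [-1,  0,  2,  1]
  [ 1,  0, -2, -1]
A Jordan chain for λ = 0 of length 3:
v_1 = (-1, 0, -1, 1)ᵀ
v_2 = (0, 1, -1, 1)ᵀ
v_3 = (1, 0, 0, 0)ᵀ

Let N = A − (0)·I. We want v_3 with N^3 v_3 = 0 but N^2 v_3 ≠ 0; then v_{j-1} := N · v_j for j = 3, …, 2.

Pick v_3 = (1, 0, 0, 0)ᵀ.
Then v_2 = N · v_3 = (0, 1, -1, 1)ᵀ.
Then v_1 = N · v_2 = (-1, 0, -1, 1)ᵀ.

Sanity check: (A − (0)·I) v_1 = (0, 0, 0, 0)ᵀ = 0. ✓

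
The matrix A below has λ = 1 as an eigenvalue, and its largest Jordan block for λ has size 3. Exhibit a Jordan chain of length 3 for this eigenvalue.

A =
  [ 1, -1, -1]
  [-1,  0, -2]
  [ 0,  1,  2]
A Jordan chain for λ = 1 of length 3:
v_1 = (1, 1, -1)ᵀ
v_2 = (0, -1, 0)ᵀ
v_3 = (1, 0, 0)ᵀ

Let N = A − (1)·I. We want v_3 with N^3 v_3 = 0 but N^2 v_3 ≠ 0; then v_{j-1} := N · v_j for j = 3, …, 2.

Pick v_3 = (1, 0, 0)ᵀ.
Then v_2 = N · v_3 = (0, -1, 0)ᵀ.
Then v_1 = N · v_2 = (1, 1, -1)ᵀ.

Sanity check: (A − (1)·I) v_1 = (0, 0, 0)ᵀ = 0. ✓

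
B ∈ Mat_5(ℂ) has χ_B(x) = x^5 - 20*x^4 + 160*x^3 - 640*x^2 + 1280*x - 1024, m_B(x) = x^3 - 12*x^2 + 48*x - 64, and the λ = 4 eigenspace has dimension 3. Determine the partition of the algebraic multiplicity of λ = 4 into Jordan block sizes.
Block sizes for λ = 4: [3, 1, 1]

Step 1 — from the characteristic polynomial, algebraic multiplicity of λ = 4 is 5. From dim ker(B − (4)·I) = 3, there are exactly 3 Jordan blocks for λ = 4.
Step 2 — from the minimal polynomial, the factor (x − 4)^3 tells us the largest block for λ = 4 has size 3.
Step 3 — with total size 5, 3 blocks, and largest block 3, the block sizes (in nonincreasing order) are [3, 1, 1].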